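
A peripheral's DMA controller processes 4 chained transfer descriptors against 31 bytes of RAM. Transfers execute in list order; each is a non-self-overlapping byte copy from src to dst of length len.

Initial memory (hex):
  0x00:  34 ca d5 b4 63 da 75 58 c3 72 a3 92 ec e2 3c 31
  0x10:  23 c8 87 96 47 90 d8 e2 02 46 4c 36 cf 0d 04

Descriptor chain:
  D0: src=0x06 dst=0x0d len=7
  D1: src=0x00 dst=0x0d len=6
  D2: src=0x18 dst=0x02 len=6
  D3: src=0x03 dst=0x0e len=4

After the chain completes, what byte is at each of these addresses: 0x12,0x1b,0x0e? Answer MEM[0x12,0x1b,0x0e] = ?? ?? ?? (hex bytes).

MEM[0x12,0x1b,0x0e] = da 36 46

  after D0: wrote 7B at 0x0d = 7558c372a392ec
  after D1: wrote 6B at 0x0d = 34cad5b463da
  after D2: wrote 6B at 0x02 = 02464c36cf0d
  after D3: wrote 4B at 0x0e = 464c36cf
query mem[0x12]=0xda, mem[0x1b]=0x36, mem[0x0e]=0x46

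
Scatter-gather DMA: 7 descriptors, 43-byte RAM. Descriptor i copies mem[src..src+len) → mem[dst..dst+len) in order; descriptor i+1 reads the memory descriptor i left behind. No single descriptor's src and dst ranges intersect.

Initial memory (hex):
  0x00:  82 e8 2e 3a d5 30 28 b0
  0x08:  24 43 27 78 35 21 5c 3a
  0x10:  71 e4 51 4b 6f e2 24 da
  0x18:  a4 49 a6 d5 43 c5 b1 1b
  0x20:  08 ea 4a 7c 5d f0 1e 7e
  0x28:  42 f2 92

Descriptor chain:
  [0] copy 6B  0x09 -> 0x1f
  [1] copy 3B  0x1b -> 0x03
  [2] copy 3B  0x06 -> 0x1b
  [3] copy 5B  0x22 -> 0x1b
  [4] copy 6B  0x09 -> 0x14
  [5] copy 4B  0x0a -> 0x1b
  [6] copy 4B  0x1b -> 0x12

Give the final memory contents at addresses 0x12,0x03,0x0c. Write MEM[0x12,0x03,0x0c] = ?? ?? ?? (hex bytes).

MEM[0x12,0x03,0x0c] = 27 d5 35

[0] 0x09->0x1f len=6 : 43 27 78 35 21 5c
[1] 0x1b->0x03 len=3 : d5 43 c5
[2] 0x06->0x1b len=3 : 28 b0 24
[3] 0x22->0x1b len=5 : 35 21 5c f0 1e
[4] 0x09->0x14 len=6 : 43 27 78 35 21 5c
[5] 0x0a->0x1b len=4 : 27 78 35 21
[6] 0x1b->0x12 len=4 : 27 78 35 21
query mem[0x12]=0x27, mem[0x03]=0xd5, mem[0x0c]=0x35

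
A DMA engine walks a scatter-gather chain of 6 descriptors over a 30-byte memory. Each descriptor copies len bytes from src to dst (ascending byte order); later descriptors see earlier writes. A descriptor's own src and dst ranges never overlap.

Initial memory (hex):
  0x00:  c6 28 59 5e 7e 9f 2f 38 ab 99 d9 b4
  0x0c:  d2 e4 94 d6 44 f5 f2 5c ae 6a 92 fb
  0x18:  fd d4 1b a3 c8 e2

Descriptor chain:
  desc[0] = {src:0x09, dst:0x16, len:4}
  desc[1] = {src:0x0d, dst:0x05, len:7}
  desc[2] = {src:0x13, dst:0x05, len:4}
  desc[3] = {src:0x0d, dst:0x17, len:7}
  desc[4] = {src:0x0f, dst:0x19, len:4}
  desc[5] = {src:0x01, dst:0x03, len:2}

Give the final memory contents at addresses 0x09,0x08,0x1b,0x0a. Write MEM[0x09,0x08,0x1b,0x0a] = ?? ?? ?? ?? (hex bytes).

  after D0: wrote 4B at 0x16 = 99d9b4d2
  after D1: wrote 7B at 0x05 = e494d644f5f25c
  after D2: wrote 4B at 0x05 = 5cae6a99
  after D3: wrote 7B at 0x17 = e494d644f5f25c
  after D4: wrote 4B at 0x19 = d644f5f2
  after D5: wrote 2B at 0x03 = 2859
query mem[0x09]=0xf5, mem[0x08]=0x99, mem[0x1b]=0xf5, mem[0x0a]=0xf2

MEM[0x09,0x08,0x1b,0x0a] = f5 99 f5 f2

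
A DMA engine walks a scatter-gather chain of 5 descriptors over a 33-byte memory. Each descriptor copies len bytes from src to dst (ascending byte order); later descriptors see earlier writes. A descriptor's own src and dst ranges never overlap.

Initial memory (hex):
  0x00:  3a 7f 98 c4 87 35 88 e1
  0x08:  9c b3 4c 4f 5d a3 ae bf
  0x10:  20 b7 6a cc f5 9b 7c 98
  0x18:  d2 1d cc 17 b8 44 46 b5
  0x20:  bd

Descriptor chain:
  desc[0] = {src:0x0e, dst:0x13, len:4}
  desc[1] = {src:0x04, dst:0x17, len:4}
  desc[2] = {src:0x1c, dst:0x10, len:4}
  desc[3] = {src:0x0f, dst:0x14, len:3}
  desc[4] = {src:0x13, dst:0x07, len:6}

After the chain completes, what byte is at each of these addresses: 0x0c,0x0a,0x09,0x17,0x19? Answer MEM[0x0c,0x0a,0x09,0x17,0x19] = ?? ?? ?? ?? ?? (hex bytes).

#0 dst[0x13+4] := {0xae,0xbf,0x20,0xb7}
#1 dst[0x17+4] := {0x87,0x35,0x88,0xe1}
#2 dst[0x10+4] := {0xb8,0x44,0x46,0xb5}
#3 dst[0x14+3] := {0xbf,0xb8,0x44}
#4 dst[0x07+6] := {0xb5,0xbf,0xb8,0x44,0x87,0x35}
query mem[0x0c]=0x35, mem[0x0a]=0x44, mem[0x09]=0xb8, mem[0x17]=0x87, mem[0x19]=0x88

MEM[0x0c,0x0a,0x09,0x17,0x19] = 35 44 b8 87 88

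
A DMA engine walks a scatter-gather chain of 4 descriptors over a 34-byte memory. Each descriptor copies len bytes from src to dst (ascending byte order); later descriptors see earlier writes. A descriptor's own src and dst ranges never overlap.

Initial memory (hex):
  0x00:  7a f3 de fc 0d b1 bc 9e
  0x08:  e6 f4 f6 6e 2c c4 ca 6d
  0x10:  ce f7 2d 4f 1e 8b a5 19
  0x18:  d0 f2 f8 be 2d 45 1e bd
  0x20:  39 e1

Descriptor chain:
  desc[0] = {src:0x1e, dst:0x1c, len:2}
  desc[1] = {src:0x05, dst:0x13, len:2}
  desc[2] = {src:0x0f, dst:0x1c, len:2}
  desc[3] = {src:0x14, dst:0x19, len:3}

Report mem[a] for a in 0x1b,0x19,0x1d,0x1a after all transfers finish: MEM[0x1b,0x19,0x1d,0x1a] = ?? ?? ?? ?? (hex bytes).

D0: mem[0x1c..0x1d] <- [1e bd]
D1: mem[0x13..0x14] <- [b1 bc]
D2: mem[0x1c..0x1d] <- [6d ce]
D3: mem[0x19..0x1b] <- [bc 8b a5]
query mem[0x1b]=0xa5, mem[0x19]=0xbc, mem[0x1d]=0xce, mem[0x1a]=0x8b

MEM[0x1b,0x19,0x1d,0x1a] = a5 bc ce 8b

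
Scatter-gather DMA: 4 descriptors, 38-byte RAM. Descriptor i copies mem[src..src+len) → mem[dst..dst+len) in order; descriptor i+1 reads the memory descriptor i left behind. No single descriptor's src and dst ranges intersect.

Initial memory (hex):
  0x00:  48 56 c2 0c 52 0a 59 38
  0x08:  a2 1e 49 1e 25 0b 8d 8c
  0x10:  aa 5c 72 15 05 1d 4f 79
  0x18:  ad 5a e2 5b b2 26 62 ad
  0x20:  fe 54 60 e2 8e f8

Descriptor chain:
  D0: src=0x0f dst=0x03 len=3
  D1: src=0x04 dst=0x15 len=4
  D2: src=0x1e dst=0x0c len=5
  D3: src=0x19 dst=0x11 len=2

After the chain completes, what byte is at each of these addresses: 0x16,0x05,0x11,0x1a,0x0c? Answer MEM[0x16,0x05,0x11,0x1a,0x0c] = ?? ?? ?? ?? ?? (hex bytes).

MEM[0x16,0x05,0x11,0x1a,0x0c] = 5c 5c 5a e2 62

#0 dst[0x03+3] := {0x8c,0xaa,0x5c}
#1 dst[0x15+4] := {0xaa,0x5c,0x59,0x38}
#2 dst[0x0c+5] := {0x62,0xad,0xfe,0x54,0x60}
#3 dst[0x11+2] := {0x5a,0xe2}
query mem[0x16]=0x5c, mem[0x05]=0x5c, mem[0x11]=0x5a, mem[0x1a]=0xe2, mem[0x0c]=0x62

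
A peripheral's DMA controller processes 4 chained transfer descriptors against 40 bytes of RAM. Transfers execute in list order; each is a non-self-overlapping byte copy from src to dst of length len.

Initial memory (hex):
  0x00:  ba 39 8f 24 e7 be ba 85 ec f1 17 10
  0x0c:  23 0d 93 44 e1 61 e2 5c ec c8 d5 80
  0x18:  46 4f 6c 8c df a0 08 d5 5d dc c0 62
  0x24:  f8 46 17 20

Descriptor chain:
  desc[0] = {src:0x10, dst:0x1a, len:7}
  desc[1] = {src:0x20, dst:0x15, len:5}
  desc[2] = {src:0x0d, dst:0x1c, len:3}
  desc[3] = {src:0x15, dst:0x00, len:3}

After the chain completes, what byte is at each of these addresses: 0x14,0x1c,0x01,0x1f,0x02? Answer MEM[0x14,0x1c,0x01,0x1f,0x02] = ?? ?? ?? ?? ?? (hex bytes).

D0: mem[0x1a..0x20] <- [e1 61 e2 5c ec c8 d5]
D1: mem[0x15..0x19] <- [d5 dc c0 62 f8]
D2: mem[0x1c..0x1e] <- [0d 93 44]
D3: mem[0x00..0x02] <- [d5 dc c0]
query mem[0x14]=0xec, mem[0x1c]=0x0d, mem[0x01]=0xdc, mem[0x1f]=0xc8, mem[0x02]=0xc0

MEM[0x14,0x1c,0x01,0x1f,0x02] = ec 0d dc c8 c0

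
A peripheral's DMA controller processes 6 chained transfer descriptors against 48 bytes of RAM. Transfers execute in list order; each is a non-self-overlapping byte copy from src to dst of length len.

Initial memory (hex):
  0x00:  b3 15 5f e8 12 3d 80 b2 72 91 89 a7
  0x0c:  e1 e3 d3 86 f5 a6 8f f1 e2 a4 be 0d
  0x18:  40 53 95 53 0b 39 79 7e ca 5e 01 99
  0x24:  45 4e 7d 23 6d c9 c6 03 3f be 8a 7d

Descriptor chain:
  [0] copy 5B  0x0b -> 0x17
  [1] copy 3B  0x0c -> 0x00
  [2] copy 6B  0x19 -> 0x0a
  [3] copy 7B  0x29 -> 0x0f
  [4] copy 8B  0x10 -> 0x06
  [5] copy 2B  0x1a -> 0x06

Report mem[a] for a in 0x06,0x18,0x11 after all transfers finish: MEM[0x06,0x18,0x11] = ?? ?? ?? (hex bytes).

  after D0: wrote 5B at 0x17 = a7e1e3d386
  after D1: wrote 3B at 0x00 = e1e3d3
  after D2: wrote 6B at 0x0a = e3d3860b3979
  after D3: wrote 7B at 0x0f = c9c6033fbe8a7d
  after D4: wrote 8B at 0x06 = c6033fbe8a7dbea7
  after D5: wrote 2B at 0x06 = d386
query mem[0x06]=0xd3, mem[0x18]=0xe1, mem[0x11]=0x03

MEM[0x06,0x18,0x11] = d3 e1 03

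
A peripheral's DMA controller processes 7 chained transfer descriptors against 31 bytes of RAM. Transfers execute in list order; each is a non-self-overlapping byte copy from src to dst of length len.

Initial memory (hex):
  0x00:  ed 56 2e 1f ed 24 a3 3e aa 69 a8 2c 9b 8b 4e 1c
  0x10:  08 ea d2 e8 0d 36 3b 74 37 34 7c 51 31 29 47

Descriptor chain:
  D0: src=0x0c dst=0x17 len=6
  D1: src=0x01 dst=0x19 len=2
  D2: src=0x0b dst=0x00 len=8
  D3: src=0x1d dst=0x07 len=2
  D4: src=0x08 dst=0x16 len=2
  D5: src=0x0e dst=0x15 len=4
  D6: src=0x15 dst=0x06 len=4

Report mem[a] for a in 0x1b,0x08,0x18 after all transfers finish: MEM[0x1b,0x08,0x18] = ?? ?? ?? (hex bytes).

MEM[0x1b,0x08,0x18] = 08 08 ea

D0: mem[0x17..0x1c] <- [9b 8b 4e 1c 08 ea]
D1: mem[0x19..0x1a] <- [56 2e]
D2: mem[0x00..0x07] <- [2c 9b 8b 4e 1c 08 ea d2]
D3: mem[0x07..0x08] <- [29 47]
D4: mem[0x16..0x17] <- [47 69]
D5: mem[0x15..0x18] <- [4e 1c 08 ea]
D6: mem[0x06..0x09] <- [4e 1c 08 ea]
query mem[0x1b]=0x08, mem[0x08]=0x08, mem[0x18]=0xea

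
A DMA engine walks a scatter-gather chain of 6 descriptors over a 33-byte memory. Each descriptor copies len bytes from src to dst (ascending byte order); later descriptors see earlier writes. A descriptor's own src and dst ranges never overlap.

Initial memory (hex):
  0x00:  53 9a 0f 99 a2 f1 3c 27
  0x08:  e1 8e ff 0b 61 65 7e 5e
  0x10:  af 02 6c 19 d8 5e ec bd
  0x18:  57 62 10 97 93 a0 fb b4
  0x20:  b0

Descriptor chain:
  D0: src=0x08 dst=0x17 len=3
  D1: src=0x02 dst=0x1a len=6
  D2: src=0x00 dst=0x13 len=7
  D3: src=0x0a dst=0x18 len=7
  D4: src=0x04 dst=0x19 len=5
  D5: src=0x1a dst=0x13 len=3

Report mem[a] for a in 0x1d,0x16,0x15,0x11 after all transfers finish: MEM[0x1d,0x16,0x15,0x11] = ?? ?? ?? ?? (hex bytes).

MEM[0x1d,0x16,0x15,0x11] = e1 99 27 02

D0: mem[0x17..0x19] <- [e1 8e ff]
D1: mem[0x1a..0x1f] <- [0f 99 a2 f1 3c 27]
D2: mem[0x13..0x19] <- [53 9a 0f 99 a2 f1 3c]
D3: mem[0x18..0x1e] <- [ff 0b 61 65 7e 5e af]
D4: mem[0x19..0x1d] <- [a2 f1 3c 27 e1]
D5: mem[0x13..0x15] <- [f1 3c 27]
query mem[0x1d]=0xe1, mem[0x16]=0x99, mem[0x15]=0x27, mem[0x11]=0x02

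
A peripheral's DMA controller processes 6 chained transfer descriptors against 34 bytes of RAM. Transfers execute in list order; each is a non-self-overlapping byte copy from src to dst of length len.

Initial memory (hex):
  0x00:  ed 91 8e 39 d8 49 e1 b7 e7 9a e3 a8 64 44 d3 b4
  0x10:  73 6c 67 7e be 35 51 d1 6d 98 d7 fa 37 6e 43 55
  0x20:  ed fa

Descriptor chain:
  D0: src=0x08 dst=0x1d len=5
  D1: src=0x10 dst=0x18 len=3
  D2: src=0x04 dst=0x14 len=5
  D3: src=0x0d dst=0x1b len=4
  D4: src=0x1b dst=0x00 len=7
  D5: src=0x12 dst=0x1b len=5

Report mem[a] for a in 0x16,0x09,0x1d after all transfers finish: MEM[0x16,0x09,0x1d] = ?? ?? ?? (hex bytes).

MEM[0x16,0x09,0x1d] = e1 9a d8

[0] 0x08->0x1d len=5 : e7 9a e3 a8 64
[1] 0x10->0x18 len=3 : 73 6c 67
[2] 0x04->0x14 len=5 : d8 49 e1 b7 e7
[3] 0x0d->0x1b len=4 : 44 d3 b4 73
[4] 0x1b->0x00 len=7 : 44 d3 b4 73 e3 a8 64
[5] 0x12->0x1b len=5 : 67 7e d8 49 e1
query mem[0x16]=0xe1, mem[0x09]=0x9a, mem[0x1d]=0xd8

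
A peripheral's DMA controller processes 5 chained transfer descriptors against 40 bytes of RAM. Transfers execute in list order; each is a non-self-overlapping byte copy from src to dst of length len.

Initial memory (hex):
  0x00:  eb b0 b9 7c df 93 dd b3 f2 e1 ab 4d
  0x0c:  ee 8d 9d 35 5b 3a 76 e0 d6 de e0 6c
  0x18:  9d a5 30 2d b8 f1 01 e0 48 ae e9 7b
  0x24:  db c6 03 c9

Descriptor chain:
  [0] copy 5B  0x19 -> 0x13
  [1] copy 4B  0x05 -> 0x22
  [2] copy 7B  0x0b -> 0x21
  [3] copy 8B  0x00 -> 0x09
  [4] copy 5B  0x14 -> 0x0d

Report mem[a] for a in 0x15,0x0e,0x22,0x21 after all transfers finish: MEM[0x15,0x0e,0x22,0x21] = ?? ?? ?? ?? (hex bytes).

[0] 0x19->0x13 len=5 : a5 30 2d b8 f1
[1] 0x05->0x22 len=4 : 93 dd b3 f2
[2] 0x0b->0x21 len=7 : 4d ee 8d 9d 35 5b 3a
[3] 0x00->0x09 len=8 : eb b0 b9 7c df 93 dd b3
[4] 0x14->0x0d len=5 : 30 2d b8 f1 9d
query mem[0x15]=0x2d, mem[0x0e]=0x2d, mem[0x22]=0xee, mem[0x21]=0x4d

MEM[0x15,0x0e,0x22,0x21] = 2d 2d ee 4d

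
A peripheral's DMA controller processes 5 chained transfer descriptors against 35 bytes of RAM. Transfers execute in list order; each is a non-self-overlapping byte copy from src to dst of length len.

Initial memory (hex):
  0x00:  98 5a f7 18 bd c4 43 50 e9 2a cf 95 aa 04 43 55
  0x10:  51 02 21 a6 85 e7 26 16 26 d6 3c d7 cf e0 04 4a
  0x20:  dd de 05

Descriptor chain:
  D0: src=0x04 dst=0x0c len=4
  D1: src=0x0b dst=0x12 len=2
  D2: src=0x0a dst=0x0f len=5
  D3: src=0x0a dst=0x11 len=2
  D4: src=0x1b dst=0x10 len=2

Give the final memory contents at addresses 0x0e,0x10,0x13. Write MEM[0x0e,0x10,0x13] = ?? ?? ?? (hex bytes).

[0] 0x04->0x0c len=4 : bd c4 43 50
[1] 0x0b->0x12 len=2 : 95 bd
[2] 0x0a->0x0f len=5 : cf 95 bd c4 43
[3] 0x0a->0x11 len=2 : cf 95
[4] 0x1b->0x10 len=2 : d7 cf
query mem[0x0e]=0x43, mem[0x10]=0xd7, mem[0x13]=0x43

MEM[0x0e,0x10,0x13] = 43 d7 43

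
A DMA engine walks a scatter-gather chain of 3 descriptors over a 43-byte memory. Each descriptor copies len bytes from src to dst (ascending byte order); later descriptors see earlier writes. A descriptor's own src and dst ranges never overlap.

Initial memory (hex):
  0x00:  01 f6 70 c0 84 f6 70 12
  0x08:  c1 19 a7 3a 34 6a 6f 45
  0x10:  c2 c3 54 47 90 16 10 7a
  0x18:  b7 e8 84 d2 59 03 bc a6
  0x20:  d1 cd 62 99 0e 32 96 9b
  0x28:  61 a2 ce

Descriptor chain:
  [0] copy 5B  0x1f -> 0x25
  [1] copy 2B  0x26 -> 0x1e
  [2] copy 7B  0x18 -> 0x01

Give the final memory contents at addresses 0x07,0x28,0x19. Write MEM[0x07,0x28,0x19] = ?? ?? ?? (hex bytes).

MEM[0x07,0x28,0x19] = d1 62 e8

[0] 0x1f->0x25 len=5 : a6 d1 cd 62 99
[1] 0x26->0x1e len=2 : d1 cd
[2] 0x18->0x01 len=7 : b7 e8 84 d2 59 03 d1
query mem[0x07]=0xd1, mem[0x28]=0x62, mem[0x19]=0xe8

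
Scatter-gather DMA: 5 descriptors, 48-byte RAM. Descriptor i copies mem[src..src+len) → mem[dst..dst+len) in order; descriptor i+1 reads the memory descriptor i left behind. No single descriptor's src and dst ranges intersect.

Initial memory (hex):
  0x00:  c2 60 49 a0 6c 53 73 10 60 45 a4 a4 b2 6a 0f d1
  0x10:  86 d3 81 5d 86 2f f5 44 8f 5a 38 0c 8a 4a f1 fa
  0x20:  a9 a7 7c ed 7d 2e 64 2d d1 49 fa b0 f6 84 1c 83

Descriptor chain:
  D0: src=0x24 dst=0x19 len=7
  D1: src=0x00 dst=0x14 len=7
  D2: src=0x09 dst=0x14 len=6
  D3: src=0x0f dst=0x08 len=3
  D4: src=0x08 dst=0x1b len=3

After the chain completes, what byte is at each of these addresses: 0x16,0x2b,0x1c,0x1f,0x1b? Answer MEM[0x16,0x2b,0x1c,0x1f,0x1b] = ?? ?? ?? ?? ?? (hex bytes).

MEM[0x16,0x2b,0x1c,0x1f,0x1b] = a4 b0 86 fa d1

#0 dst[0x19+7] := {0x7d,0x2e,0x64,0x2d,0xd1,0x49,0xfa}
#1 dst[0x14+7] := {0xc2,0x60,0x49,0xa0,0x6c,0x53,0x73}
#2 dst[0x14+6] := {0x45,0xa4,0xa4,0xb2,0x6a,0x0f}
#3 dst[0x08+3] := {0xd1,0x86,0xd3}
#4 dst[0x1b+3] := {0xd1,0x86,0xd3}
query mem[0x16]=0xa4, mem[0x2b]=0xb0, mem[0x1c]=0x86, mem[0x1f]=0xfa, mem[0x1b]=0xd1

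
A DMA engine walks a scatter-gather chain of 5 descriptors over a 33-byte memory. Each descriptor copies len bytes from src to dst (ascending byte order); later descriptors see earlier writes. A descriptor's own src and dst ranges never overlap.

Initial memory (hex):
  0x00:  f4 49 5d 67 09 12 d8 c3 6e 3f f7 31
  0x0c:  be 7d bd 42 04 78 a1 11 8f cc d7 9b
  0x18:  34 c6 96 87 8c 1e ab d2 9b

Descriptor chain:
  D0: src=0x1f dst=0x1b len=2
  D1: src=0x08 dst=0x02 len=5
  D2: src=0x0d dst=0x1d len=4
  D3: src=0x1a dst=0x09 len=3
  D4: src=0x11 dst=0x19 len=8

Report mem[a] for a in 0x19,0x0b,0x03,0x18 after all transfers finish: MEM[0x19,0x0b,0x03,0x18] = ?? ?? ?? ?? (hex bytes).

MEM[0x19,0x0b,0x03,0x18] = 78 9b 3f 34

#0 dst[0x1b+2] := {0xd2,0x9b}
#1 dst[0x02+5] := {0x6e,0x3f,0xf7,0x31,0xbe}
#2 dst[0x1d+4] := {0x7d,0xbd,0x42,0x04}
#3 dst[0x09+3] := {0x96,0xd2,0x9b}
#4 dst[0x19+8] := {0x78,0xa1,0x11,0x8f,0xcc,0xd7,0x9b,0x34}
query mem[0x19]=0x78, mem[0x0b]=0x9b, mem[0x03]=0x3f, mem[0x18]=0x34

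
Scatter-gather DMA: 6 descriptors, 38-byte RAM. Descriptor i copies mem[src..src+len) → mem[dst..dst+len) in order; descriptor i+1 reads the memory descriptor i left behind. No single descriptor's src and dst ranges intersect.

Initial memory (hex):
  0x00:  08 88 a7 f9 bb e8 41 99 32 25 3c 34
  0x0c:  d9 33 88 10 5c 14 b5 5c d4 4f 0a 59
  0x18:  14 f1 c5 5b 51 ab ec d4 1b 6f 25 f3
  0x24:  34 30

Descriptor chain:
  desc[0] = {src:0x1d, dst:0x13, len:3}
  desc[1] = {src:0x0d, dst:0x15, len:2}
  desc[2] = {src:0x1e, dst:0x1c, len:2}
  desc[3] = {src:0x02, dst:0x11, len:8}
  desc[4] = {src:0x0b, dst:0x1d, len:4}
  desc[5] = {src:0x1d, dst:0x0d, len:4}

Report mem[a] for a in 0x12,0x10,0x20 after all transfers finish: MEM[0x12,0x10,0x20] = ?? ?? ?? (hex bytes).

MEM[0x12,0x10,0x20] = f9 88 88

[0] 0x1d->0x13 len=3 : ab ec d4
[1] 0x0d->0x15 len=2 : 33 88
[2] 0x1e->0x1c len=2 : ec d4
[3] 0x02->0x11 len=8 : a7 f9 bb e8 41 99 32 25
[4] 0x0b->0x1d len=4 : 34 d9 33 88
[5] 0x1d->0x0d len=4 : 34 d9 33 88
query mem[0x12]=0xf9, mem[0x10]=0x88, mem[0x20]=0x88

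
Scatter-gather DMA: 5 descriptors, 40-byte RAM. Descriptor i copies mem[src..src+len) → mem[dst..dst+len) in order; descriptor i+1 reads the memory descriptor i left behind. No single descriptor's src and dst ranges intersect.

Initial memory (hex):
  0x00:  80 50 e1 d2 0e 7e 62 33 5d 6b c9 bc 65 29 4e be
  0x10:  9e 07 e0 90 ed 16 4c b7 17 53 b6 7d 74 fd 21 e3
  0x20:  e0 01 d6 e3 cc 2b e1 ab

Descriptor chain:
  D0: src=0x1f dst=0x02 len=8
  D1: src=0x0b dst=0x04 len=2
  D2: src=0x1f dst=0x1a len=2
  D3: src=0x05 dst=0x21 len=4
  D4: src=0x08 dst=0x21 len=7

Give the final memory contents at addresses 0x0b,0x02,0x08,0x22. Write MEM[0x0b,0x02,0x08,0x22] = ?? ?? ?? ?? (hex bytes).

#0 dst[0x02+8] := {0xe3,0xe0,0x01,0xd6,0xe3,0xcc,0x2b,0xe1}
#1 dst[0x04+2] := {0xbc,0x65}
#2 dst[0x1a+2] := {0xe3,0xe0}
#3 dst[0x21+4] := {0x65,0xe3,0xcc,0x2b}
#4 dst[0x21+7] := {0x2b,0xe1,0xc9,0xbc,0x65,0x29,0x4e}
query mem[0x0b]=0xbc, mem[0x02]=0xe3, mem[0x08]=0x2b, mem[0x22]=0xe1

MEM[0x0b,0x02,0x08,0x22] = bc e3 2b e1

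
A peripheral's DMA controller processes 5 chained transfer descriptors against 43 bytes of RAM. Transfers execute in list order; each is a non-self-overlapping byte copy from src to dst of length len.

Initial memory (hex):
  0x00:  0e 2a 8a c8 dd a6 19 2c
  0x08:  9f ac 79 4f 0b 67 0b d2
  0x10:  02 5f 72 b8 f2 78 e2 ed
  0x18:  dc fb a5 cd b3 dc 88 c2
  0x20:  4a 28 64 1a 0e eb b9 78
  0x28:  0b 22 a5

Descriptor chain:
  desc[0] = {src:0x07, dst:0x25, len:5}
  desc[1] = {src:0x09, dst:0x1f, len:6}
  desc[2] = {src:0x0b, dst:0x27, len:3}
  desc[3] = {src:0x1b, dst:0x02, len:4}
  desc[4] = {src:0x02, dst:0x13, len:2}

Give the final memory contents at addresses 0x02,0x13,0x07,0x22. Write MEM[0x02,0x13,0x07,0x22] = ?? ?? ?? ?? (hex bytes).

D0: mem[0x25..0x29] <- [2c 9f ac 79 4f]
D1: mem[0x1f..0x24] <- [ac 79 4f 0b 67 0b]
D2: mem[0x27..0x29] <- [4f 0b 67]
D3: mem[0x02..0x05] <- [cd b3 dc 88]
D4: mem[0x13..0x14] <- [cd b3]
query mem[0x02]=0xcd, mem[0x13]=0xcd, mem[0x07]=0x2c, mem[0x22]=0x0b

MEM[0x02,0x13,0x07,0x22] = cd cd 2c 0b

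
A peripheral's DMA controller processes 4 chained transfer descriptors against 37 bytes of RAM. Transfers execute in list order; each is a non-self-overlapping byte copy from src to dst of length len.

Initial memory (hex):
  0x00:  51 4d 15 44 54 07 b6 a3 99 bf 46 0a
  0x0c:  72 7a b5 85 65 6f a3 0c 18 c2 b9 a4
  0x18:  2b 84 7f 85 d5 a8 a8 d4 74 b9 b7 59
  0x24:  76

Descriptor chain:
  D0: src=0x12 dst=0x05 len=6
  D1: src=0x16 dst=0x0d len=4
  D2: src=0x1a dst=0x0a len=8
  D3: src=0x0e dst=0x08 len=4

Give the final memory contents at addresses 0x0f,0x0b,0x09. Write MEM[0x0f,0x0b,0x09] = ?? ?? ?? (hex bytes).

MEM[0x0f,0x0b,0x09] = d4 b9 d4

[0] 0x12->0x05 len=6 : a3 0c 18 c2 b9 a4
[1] 0x16->0x0d len=4 : b9 a4 2b 84
[2] 0x1a->0x0a len=8 : 7f 85 d5 a8 a8 d4 74 b9
[3] 0x0e->0x08 len=4 : a8 d4 74 b9
query mem[0x0f]=0xd4, mem[0x0b]=0xb9, mem[0x09]=0xd4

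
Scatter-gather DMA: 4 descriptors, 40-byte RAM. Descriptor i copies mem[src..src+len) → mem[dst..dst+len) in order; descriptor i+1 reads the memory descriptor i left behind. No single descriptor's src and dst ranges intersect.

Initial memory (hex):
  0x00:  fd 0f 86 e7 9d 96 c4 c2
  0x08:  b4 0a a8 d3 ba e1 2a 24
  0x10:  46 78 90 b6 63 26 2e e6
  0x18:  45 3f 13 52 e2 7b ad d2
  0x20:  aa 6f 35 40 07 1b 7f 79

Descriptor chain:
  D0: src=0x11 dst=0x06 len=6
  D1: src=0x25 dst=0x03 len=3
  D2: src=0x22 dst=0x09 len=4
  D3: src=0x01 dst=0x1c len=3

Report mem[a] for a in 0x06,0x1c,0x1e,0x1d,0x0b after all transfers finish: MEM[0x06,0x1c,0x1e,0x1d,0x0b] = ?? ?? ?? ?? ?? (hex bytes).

  after D0: wrote 6B at 0x06 = 7890b663262e
  after D1: wrote 3B at 0x03 = 1b7f79
  after D2: wrote 4B at 0x09 = 3540071b
  after D3: wrote 3B at 0x1c = 0f861b
query mem[0x06]=0x78, mem[0x1c]=0x0f, mem[0x1e]=0x1b, mem[0x1d]=0x86, mem[0x0b]=0x07

MEM[0x06,0x1c,0x1e,0x1d,0x0b] = 78 0f 1b 86 07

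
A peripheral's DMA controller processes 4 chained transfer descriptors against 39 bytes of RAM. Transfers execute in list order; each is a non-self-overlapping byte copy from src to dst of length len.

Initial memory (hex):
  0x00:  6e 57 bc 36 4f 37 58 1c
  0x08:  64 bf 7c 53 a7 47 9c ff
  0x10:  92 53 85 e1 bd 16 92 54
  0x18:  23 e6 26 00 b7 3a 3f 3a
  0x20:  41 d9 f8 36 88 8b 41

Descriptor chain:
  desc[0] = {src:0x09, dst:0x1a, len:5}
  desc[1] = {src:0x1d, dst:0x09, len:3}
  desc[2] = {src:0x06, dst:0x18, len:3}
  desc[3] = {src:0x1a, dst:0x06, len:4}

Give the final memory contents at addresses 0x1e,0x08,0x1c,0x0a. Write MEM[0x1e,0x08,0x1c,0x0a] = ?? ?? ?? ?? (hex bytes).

[0] 0x09->0x1a len=5 : bf 7c 53 a7 47
[1] 0x1d->0x09 len=3 : a7 47 3a
[2] 0x06->0x18 len=3 : 58 1c 64
[3] 0x1a->0x06 len=4 : 64 7c 53 a7
query mem[0x1e]=0x47, mem[0x08]=0x53, mem[0x1c]=0x53, mem[0x0a]=0x47

MEM[0x1e,0x08,0x1c,0x0a] = 47 53 53 47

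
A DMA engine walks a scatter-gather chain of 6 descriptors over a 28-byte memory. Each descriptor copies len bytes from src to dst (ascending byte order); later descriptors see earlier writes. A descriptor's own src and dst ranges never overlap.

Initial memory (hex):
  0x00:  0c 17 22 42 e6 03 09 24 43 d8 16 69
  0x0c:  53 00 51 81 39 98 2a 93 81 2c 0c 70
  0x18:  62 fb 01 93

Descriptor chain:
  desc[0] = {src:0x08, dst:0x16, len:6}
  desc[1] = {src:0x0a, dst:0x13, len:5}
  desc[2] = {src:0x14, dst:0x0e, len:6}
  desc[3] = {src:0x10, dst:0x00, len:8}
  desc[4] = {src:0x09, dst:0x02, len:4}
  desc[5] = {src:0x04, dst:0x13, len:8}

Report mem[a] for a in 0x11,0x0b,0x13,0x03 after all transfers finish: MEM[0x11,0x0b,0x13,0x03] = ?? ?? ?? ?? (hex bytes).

  after D0: wrote 6B at 0x16 = 43d816695300
  after D1: wrote 5B at 0x13 = 1669530051
  after D2: wrote 6B at 0x0e = 695300511669
  after D3: wrote 8B at 0x00 = 0051166969530051
  after D4: wrote 4B at 0x02 = d8166953
  after D5: wrote 8B at 0x13 = 6953005143d81669
query mem[0x11]=0x51, mem[0x0b]=0x69, mem[0x13]=0x69, mem[0x03]=0x16

MEM[0x11,0x0b,0x13,0x03] = 51 69 69 16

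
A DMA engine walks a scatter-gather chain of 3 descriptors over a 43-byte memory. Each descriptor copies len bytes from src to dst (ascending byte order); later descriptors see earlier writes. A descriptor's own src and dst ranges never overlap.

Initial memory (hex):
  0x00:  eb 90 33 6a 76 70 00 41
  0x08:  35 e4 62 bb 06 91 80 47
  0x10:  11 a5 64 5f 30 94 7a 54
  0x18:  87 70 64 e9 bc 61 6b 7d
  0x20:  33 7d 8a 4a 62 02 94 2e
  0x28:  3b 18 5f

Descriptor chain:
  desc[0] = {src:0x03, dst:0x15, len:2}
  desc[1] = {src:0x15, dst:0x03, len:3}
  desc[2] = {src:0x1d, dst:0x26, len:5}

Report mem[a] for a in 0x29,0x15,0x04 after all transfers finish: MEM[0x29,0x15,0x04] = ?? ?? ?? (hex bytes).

MEM[0x29,0x15,0x04] = 33 6a 76

#0 dst[0x15+2] := {0x6a,0x76}
#1 dst[0x03+3] := {0x6a,0x76,0x54}
#2 dst[0x26+5] := {0x61,0x6b,0x7d,0x33,0x7d}
query mem[0x29]=0x33, mem[0x15]=0x6a, mem[0x04]=0x76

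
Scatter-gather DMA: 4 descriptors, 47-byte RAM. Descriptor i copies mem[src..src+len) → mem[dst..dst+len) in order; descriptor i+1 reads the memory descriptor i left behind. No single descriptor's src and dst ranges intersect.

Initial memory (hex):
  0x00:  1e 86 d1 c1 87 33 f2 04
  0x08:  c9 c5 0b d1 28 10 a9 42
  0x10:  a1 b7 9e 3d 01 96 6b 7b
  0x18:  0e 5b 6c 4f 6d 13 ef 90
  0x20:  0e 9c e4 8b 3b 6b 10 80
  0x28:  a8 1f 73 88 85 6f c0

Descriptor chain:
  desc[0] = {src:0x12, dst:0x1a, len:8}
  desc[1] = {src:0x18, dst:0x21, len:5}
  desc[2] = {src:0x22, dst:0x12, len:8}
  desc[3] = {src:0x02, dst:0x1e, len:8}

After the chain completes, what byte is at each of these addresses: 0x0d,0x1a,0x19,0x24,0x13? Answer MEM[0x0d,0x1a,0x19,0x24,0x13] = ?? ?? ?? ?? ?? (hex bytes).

[0] 0x12->0x1a len=8 : 9e 3d 01 96 6b 7b 0e 5b
[1] 0x18->0x21 len=5 : 0e 5b 9e 3d 01
[2] 0x22->0x12 len=8 : 5b 9e 3d 01 10 80 a8 1f
[3] 0x02->0x1e len=8 : d1 c1 87 33 f2 04 c9 c5
query mem[0x0d]=0x10, mem[0x1a]=0x9e, mem[0x19]=0x1f, mem[0x24]=0xc9, mem[0x13]=0x9e

MEM[0x0d,0x1a,0x19,0x24,0x13] = 10 9e 1f c9 9e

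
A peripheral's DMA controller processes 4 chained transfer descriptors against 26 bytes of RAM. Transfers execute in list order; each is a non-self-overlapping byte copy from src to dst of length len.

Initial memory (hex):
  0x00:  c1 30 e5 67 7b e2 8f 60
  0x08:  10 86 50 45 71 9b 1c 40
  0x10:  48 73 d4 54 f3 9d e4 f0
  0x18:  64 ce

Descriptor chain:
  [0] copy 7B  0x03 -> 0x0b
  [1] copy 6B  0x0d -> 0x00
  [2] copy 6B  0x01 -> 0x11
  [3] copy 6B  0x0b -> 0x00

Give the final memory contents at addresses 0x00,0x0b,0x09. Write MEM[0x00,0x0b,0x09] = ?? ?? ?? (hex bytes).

MEM[0x00,0x0b,0x09] = 67 67 86

  after D0: wrote 7B at 0x0b = 677be28f601086
  after D1: wrote 6B at 0x00 = e28f601086d4
  after D2: wrote 6B at 0x11 = 8f601086d48f
  after D3: wrote 6B at 0x00 = 677be28f6010
query mem[0x00]=0x67, mem[0x0b]=0x67, mem[0x09]=0x86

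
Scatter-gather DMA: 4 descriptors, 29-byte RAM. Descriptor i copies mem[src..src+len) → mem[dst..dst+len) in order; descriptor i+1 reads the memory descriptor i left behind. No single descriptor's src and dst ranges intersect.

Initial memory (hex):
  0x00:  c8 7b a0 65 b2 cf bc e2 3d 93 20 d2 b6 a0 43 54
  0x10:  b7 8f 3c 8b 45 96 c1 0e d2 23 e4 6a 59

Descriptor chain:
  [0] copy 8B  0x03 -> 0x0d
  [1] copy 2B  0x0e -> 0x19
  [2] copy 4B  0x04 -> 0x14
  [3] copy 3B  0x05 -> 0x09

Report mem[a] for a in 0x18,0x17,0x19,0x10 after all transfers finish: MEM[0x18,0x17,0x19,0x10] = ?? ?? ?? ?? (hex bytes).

D0: mem[0x0d..0x14] <- [65 b2 cf bc e2 3d 93 20]
D1: mem[0x19..0x1a] <- [b2 cf]
D2: mem[0x14..0x17] <- [b2 cf bc e2]
D3: mem[0x09..0x0b] <- [cf bc e2]
query mem[0x18]=0xd2, mem[0x17]=0xe2, mem[0x19]=0xb2, mem[0x10]=0xbc

MEM[0x18,0x17,0x19,0x10] = d2 e2 b2 bc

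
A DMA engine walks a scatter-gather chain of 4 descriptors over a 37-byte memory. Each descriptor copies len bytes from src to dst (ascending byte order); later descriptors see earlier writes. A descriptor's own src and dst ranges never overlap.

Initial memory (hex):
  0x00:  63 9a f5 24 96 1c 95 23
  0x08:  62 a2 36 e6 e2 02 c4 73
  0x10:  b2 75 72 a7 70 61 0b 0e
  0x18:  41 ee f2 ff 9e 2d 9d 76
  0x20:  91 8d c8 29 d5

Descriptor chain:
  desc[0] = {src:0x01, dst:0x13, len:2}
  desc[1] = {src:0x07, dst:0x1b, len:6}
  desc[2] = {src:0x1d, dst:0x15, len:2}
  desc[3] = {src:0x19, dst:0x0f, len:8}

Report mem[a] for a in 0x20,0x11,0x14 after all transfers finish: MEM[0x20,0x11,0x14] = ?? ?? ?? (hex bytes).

MEM[0x20,0x11,0x14] = e2 23 36

  after D0: wrote 2B at 0x13 = 9af5
  after D1: wrote 6B at 0x1b = 2362a236e6e2
  after D2: wrote 2B at 0x15 = a236
  after D3: wrote 8B at 0x0f = eef22362a236e6e2
query mem[0x20]=0xe2, mem[0x11]=0x23, mem[0x14]=0x36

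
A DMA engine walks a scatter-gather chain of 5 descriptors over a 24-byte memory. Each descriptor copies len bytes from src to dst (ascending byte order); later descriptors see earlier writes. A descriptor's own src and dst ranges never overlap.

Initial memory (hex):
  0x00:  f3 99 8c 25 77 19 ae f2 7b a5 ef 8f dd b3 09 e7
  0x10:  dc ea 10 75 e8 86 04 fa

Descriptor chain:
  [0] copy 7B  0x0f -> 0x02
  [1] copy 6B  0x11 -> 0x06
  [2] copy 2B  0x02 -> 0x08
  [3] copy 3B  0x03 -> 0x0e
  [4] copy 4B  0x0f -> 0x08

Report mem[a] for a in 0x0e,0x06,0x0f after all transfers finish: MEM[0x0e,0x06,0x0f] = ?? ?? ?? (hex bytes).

D0: mem[0x02..0x08] <- [e7 dc ea 10 75 e8 86]
D1: mem[0x06..0x0b] <- [ea 10 75 e8 86 04]
D2: mem[0x08..0x09] <- [e7 dc]
D3: mem[0x0e..0x10] <- [dc ea 10]
D4: mem[0x08..0x0b] <- [ea 10 ea 10]
query mem[0x0e]=0xdc, mem[0x06]=0xea, mem[0x0f]=0xea

MEM[0x0e,0x06,0x0f] = dc ea ea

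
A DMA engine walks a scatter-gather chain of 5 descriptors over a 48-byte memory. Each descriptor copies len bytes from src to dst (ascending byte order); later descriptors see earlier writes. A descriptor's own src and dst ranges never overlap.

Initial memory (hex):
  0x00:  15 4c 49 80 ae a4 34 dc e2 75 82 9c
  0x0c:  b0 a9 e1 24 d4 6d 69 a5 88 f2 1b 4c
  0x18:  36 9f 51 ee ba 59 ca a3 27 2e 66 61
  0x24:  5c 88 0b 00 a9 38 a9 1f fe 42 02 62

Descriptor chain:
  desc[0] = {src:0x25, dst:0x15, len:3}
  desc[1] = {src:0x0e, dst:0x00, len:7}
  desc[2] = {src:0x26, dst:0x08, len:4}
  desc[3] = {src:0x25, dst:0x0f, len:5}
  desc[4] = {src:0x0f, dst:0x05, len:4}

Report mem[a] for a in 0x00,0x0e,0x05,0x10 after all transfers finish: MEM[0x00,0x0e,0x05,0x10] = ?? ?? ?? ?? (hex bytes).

  after D0: wrote 3B at 0x15 = 880b00
  after D1: wrote 7B at 0x00 = e124d46d69a588
  after D2: wrote 4B at 0x08 = 0b00a938
  after D3: wrote 5B at 0x0f = 880b00a938
  after D4: wrote 4B at 0x05 = 880b00a9
query mem[0x00]=0xe1, mem[0x0e]=0xe1, mem[0x05]=0x88, mem[0x10]=0x0b

MEM[0x00,0x0e,0x05,0x10] = e1 e1 88 0b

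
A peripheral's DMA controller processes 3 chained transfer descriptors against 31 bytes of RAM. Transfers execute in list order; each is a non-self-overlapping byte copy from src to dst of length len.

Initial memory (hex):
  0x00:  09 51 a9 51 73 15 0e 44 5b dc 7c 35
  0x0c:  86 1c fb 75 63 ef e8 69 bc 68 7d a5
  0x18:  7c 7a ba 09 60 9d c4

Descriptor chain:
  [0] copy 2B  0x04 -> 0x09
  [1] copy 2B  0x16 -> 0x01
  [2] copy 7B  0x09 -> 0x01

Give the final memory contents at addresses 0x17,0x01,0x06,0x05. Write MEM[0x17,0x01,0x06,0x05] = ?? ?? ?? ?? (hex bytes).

D0: mem[0x09..0x0a] <- [73 15]
D1: mem[0x01..0x02] <- [7d a5]
D2: mem[0x01..0x07] <- [73 15 35 86 1c fb 75]
query mem[0x17]=0xa5, mem[0x01]=0x73, mem[0x06]=0xfb, mem[0x05]=0x1c

MEM[0x17,0x01,0x06,0x05] = a5 73 fb 1c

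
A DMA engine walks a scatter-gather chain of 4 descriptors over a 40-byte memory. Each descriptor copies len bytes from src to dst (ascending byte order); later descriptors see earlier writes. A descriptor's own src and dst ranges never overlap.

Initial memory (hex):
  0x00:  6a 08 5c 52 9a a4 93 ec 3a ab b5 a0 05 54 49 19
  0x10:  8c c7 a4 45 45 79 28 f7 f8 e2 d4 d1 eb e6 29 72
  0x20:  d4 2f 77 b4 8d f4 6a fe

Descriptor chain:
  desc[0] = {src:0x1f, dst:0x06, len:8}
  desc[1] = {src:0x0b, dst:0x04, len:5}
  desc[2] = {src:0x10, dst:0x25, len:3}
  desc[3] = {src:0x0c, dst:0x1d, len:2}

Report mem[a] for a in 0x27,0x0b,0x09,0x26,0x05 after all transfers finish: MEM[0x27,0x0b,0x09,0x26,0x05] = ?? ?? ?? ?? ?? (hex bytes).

MEM[0x27,0x0b,0x09,0x26,0x05] = a4 8d 77 c7 f4

[0] 0x1f->0x06 len=8 : 72 d4 2f 77 b4 8d f4 6a
[1] 0x0b->0x04 len=5 : 8d f4 6a 49 19
[2] 0x10->0x25 len=3 : 8c c7 a4
[3] 0x0c->0x1d len=2 : f4 6a
query mem[0x27]=0xa4, mem[0x0b]=0x8d, mem[0x09]=0x77, mem[0x26]=0xc7, mem[0x05]=0xf4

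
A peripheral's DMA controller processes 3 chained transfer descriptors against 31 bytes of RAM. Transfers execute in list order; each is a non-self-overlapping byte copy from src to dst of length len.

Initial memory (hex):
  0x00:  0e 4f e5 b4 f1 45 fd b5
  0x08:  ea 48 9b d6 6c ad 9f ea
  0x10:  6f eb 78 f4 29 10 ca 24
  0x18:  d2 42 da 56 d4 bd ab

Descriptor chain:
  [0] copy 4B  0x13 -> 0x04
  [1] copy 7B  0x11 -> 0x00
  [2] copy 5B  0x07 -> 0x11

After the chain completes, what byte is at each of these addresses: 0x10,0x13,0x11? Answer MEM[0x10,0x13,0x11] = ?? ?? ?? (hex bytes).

D0: mem[0x04..0x07] <- [f4 29 10 ca]
D1: mem[0x00..0x06] <- [eb 78 f4 29 10 ca 24]
D2: mem[0x11..0x15] <- [ca ea 48 9b d6]
query mem[0x10]=0x6f, mem[0x13]=0x48, mem[0x11]=0xca

MEM[0x10,0x13,0x11] = 6f 48 ca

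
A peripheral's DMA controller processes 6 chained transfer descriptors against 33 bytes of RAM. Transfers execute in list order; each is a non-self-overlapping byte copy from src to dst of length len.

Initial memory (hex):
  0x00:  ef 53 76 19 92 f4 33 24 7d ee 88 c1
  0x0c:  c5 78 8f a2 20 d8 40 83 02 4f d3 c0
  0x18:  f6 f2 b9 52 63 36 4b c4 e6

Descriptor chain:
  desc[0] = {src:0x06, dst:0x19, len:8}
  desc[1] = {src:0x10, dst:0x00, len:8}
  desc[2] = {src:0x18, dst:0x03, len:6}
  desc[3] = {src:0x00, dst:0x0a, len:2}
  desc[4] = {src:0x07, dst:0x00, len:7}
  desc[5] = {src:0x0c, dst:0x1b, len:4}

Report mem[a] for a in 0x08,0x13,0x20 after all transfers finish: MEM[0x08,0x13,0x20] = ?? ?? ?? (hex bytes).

D0: mem[0x19..0x20] <- [33 24 7d ee 88 c1 c5 78]
D1: mem[0x00..0x07] <- [20 d8 40 83 02 4f d3 c0]
D2: mem[0x03..0x08] <- [f6 33 24 7d ee 88]
D3: mem[0x0a..0x0b] <- [20 d8]
D4: mem[0x00..0x06] <- [ee 88 ee 20 d8 c5 78]
D5: mem[0x1b..0x1e] <- [c5 78 8f a2]
query mem[0x08]=0x88, mem[0x13]=0x83, mem[0x20]=0x78

MEM[0x08,0x13,0x20] = 88 83 78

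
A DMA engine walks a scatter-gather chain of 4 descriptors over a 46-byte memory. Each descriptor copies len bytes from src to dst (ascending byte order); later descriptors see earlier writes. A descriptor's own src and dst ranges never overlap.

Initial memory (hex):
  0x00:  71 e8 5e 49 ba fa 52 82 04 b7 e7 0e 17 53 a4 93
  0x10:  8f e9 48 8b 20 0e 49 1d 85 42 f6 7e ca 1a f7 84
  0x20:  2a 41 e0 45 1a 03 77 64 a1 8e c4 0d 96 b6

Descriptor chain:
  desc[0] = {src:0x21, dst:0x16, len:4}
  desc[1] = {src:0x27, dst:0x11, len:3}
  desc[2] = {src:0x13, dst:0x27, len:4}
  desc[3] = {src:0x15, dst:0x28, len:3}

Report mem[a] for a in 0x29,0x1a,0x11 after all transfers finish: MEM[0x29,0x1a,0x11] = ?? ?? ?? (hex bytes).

MEM[0x29,0x1a,0x11] = 41 f6 64

[0] 0x21->0x16 len=4 : 41 e0 45 1a
[1] 0x27->0x11 len=3 : 64 a1 8e
[2] 0x13->0x27 len=4 : 8e 20 0e 41
[3] 0x15->0x28 len=3 : 0e 41 e0
query mem[0x29]=0x41, mem[0x1a]=0xf6, mem[0x11]=0x64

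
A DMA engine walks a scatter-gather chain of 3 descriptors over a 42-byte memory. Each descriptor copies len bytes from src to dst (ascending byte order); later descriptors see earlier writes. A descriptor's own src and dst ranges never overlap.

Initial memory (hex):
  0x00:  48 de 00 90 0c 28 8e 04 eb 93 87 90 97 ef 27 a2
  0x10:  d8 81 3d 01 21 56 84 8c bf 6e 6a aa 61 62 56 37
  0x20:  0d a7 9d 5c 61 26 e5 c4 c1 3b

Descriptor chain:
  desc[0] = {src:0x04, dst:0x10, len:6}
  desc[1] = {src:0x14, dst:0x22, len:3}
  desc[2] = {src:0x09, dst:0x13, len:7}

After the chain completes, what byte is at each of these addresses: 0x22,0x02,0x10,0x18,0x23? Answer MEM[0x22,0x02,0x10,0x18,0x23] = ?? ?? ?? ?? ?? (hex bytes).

  after D0: wrote 6B at 0x10 = 0c288e04eb93
  after D1: wrote 3B at 0x22 = eb9384
  after D2: wrote 7B at 0x13 = 93879097ef27a2
query mem[0x22]=0xeb, mem[0x02]=0x00, mem[0x10]=0x0c, mem[0x18]=0x27, mem[0x23]=0x93

MEM[0x22,0x02,0x10,0x18,0x23] = eb 00 0c 27 93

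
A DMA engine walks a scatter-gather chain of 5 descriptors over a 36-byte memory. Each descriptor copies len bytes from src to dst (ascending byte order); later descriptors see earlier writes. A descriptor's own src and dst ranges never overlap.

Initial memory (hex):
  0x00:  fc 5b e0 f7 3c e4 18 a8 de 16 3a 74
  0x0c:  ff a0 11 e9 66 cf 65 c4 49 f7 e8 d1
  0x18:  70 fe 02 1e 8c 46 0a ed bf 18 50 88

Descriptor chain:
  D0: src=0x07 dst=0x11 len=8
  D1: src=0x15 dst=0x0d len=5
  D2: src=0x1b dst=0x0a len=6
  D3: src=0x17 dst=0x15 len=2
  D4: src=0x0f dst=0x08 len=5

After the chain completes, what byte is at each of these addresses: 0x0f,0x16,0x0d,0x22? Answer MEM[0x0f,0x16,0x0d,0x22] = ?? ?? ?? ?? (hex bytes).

MEM[0x0f,0x16,0x0d,0x22] = bf 11 0a 50

[0] 0x07->0x11 len=8 : a8 de 16 3a 74 ff a0 11
[1] 0x15->0x0d len=5 : 74 ff a0 11 fe
[2] 0x1b->0x0a len=6 : 1e 8c 46 0a ed bf
[3] 0x17->0x15 len=2 : a0 11
[4] 0x0f->0x08 len=5 : bf 11 fe de 16
query mem[0x0f]=0xbf, mem[0x16]=0x11, mem[0x0d]=0x0a, mem[0x22]=0x50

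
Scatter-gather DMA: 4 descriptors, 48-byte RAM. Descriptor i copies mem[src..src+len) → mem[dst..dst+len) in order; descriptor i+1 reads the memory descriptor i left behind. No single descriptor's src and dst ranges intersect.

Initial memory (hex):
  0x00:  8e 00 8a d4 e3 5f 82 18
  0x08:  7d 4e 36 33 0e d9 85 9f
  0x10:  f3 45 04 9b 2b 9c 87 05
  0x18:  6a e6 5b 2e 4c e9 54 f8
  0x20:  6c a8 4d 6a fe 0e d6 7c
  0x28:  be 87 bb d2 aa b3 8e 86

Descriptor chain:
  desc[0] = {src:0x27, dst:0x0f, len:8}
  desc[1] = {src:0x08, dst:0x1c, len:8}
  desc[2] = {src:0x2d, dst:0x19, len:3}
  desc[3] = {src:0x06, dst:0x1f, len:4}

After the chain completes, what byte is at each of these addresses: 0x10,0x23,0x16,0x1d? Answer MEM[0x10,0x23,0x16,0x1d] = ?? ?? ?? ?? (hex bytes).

[0] 0x27->0x0f len=8 : 7c be 87 bb d2 aa b3 8e
[1] 0x08->0x1c len=8 : 7d 4e 36 33 0e d9 85 7c
[2] 0x2d->0x19 len=3 : b3 8e 86
[3] 0x06->0x1f len=4 : 82 18 7d 4e
query mem[0x10]=0xbe, mem[0x23]=0x7c, mem[0x16]=0x8e, mem[0x1d]=0x4e

MEM[0x10,0x23,0x16,0x1d] = be 7c 8e 4e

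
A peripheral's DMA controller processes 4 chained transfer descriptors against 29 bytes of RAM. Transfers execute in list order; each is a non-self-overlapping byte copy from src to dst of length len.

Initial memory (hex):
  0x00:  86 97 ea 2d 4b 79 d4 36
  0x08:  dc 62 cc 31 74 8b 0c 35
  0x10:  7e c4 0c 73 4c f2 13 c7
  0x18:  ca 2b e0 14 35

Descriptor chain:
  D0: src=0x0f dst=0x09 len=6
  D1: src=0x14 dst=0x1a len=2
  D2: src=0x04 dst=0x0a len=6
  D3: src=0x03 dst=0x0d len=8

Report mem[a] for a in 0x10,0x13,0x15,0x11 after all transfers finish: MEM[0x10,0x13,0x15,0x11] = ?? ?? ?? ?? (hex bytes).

MEM[0x10,0x13,0x15,0x11] = d4 35 f2 36

[0] 0x0f->0x09 len=6 : 35 7e c4 0c 73 4c
[1] 0x14->0x1a len=2 : 4c f2
[2] 0x04->0x0a len=6 : 4b 79 d4 36 dc 35
[3] 0x03->0x0d len=8 : 2d 4b 79 d4 36 dc 35 4b
query mem[0x10]=0xd4, mem[0x13]=0x35, mem[0x15]=0xf2, mem[0x11]=0x36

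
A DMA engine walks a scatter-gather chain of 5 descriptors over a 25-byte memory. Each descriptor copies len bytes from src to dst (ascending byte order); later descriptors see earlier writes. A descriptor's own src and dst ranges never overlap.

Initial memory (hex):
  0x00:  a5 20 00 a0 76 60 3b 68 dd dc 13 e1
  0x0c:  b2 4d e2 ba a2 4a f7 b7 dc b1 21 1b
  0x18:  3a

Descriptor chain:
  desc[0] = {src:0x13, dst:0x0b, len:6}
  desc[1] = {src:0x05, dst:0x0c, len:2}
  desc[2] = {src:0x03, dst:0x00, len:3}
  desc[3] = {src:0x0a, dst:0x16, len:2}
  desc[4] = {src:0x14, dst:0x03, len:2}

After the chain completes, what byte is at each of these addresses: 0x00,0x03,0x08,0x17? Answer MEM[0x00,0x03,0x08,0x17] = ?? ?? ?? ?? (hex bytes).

MEM[0x00,0x03,0x08,0x17] = a0 dc dd b7

D0: mem[0x0b..0x10] <- [b7 dc b1 21 1b 3a]
D1: mem[0x0c..0x0d] <- [60 3b]
D2: mem[0x00..0x02] <- [a0 76 60]
D3: mem[0x16..0x17] <- [13 b7]
D4: mem[0x03..0x04] <- [dc b1]
query mem[0x00]=0xa0, mem[0x03]=0xdc, mem[0x08]=0xdd, mem[0x17]=0xb7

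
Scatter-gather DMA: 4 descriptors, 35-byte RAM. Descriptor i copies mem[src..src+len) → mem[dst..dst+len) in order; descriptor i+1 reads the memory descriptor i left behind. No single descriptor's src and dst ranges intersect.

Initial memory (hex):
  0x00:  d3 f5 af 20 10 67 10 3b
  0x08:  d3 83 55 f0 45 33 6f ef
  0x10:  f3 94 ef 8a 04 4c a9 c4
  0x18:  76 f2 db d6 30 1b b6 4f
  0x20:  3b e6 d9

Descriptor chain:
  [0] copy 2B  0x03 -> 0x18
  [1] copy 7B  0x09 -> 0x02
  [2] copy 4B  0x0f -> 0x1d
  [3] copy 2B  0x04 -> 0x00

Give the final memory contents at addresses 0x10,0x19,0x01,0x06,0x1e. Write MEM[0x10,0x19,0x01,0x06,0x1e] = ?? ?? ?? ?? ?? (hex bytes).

#0 dst[0x18+2] := {0x20,0x10}
#1 dst[0x02+7] := {0x83,0x55,0xf0,0x45,0x33,0x6f,0xef}
#2 dst[0x1d+4] := {0xef,0xf3,0x94,0xef}
#3 dst[0x00+2] := {0xf0,0x45}
query mem[0x10]=0xf3, mem[0x19]=0x10, mem[0x01]=0x45, mem[0x06]=0x33, mem[0x1e]=0xf3

MEM[0x10,0x19,0x01,0x06,0x1e] = f3 10 45 33 f3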